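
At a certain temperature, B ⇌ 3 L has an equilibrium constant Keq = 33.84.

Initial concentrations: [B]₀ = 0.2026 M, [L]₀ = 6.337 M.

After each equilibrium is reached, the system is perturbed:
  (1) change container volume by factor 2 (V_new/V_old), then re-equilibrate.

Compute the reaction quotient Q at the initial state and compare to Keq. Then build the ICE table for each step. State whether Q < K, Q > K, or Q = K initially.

Q₀ = 1256 vs Keq = 33.84 ⇒ Q>K, reverse
Step 1:
                  B         L
  init       0.2026     6.337
  Δ          0.9741    -2.922
  eq          1.177     3.415
  solve Keq expr → x = -0.9741; check Q = 33.84
Then change container volume by factor 2 (V_new/V_old).
Step 2:
                  B         L
  init       0.5883     1.707
  Δ         -0.2104    0.6312
  eq         0.3779     2.339
  solve Keq expr → x = 0.2104; check Q = 33.84

Q₀ = 1256; Q > K (proceeds reverse)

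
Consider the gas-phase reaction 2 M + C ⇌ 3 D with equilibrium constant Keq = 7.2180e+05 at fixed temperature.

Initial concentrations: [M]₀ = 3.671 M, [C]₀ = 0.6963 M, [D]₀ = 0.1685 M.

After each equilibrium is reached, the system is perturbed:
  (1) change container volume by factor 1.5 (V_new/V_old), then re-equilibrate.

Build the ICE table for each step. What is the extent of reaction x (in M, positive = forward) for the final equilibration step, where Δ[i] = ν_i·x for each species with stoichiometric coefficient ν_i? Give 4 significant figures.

x = 0 M

Q₀ = 5.0984e-04 vs Keq = 7.2180e+05 ⇒ Q<K, forward
Step 1:
                  M         C         D
  Initial     3.671    0.6963    0.1685
  Change     -1.393   -0.6963     2.089
  Equil       2.278 3.0700e-06     2.257
  solve Keq expr → x = 0.6963; check Q = 7.2180e+05
Then change container volume by factor 1.5 (V_new/V_old).
Step 2:
                  M         C         D
  Initial     1.519 2.0467e-06     1.505
  Change          0         0         0
  Equil       1.519 2.0467e-06     1.505
  solve Keq expr → x = 0; check Q = 7.2180e+05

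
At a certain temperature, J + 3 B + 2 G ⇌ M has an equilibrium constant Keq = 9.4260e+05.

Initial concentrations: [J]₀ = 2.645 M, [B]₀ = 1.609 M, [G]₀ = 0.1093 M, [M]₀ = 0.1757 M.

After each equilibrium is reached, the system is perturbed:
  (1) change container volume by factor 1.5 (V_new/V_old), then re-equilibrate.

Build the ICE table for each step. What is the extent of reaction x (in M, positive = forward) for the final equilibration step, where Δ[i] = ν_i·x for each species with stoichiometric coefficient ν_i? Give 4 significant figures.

Q₀ = 1.335 vs Keq = 9.4260e+05 ⇒ Q<K, forward
Step 1:
                   J          B          G          M
  init         2.645      1.609     0.1093     0.1757
  Δ         -0.05456    -0.1637    -0.1091    0.05456
  eq            2.59      1.445 1.7673e-04     0.2303
  solve Keq expr → x = 0.05456; check Q = 9.4260e+05
Then change container volume by factor 1.5 (V_new/V_old).
Step 2:
                   J          B          G          M
  init         1.727     0.9635 1.1782e-04     0.1535
  Δ       1.0329e-04 3.0987e-04 2.0658e-04 -1.0329e-04
  eq           1.727     0.9639 3.2440e-04     0.1534
  solve Keq expr → x = -1.0329e-04; check Q = 9.4260e+05

x = -1.0329e-04 M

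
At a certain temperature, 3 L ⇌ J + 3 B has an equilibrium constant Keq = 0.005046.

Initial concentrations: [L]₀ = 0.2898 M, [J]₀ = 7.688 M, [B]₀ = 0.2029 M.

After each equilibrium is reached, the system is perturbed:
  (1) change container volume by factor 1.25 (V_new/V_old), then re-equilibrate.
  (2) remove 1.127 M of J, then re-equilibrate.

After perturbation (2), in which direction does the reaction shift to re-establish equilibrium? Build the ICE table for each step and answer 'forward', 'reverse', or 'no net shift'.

Q₀ = 2.639 vs Keq = 0.005046 ⇒ Q>K, reverse
Step 1:
                  L         J         B
  I          0.2898     7.688    0.2029
  C          0.1634  -0.05447   -0.1634
  E          0.4532     7.634   0.03948
  solve Keq expr → x = -0.05447; check Q = 0.005046
Then change container volume by factor 1.25 (V_new/V_old).
Step 2:
                  L         J         B
  I          0.3626     6.107   0.03158
  C       -0.002228 7.4280e-04  0.002228
  E          0.3603     6.108   0.03381
  solve Keq expr → x = 7.4280e-04; check Q = 0.005046
Then remove 1.127 M of J.
Step 3:
                  L         J         B
  I          0.3603     4.981   0.03381
  C        -0.00216 7.2012e-04   0.00216
  E          0.3582     4.981   0.03597
  solve Keq expr → x = 7.2012e-04; check Q = 0.005046

Direction: forward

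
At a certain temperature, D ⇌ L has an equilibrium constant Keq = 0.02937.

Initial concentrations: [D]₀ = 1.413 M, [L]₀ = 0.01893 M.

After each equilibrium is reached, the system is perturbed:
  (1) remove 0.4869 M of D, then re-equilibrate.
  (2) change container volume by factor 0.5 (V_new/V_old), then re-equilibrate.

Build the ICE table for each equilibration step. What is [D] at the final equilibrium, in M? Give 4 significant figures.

Q₀ = 0.0134 vs Keq = 0.02937 ⇒ Q<K, forward
Step 1:
                  D         L
  init        1.413   0.01893
  Δ        -0.02193   0.02193
  eq          1.391   0.04086
  solve Keq expr → x = 0.02193; check Q = 0.02937
Then remove 0.4869 M of D.
Step 2:
                  D         L
  init       0.9042   0.04086
  Δ         0.01389  -0.01389
  eq         0.9181   0.02696
  solve Keq expr → x = -0.01389; check Q = 0.02937
Then change container volume by factor 0.5 (V_new/V_old).
Step 3:
                  D         L
  init        1.836   0.05393
  Δ               0         0
  eq          1.836   0.05393
  solve Keq expr → x = 0; check Q = 0.02937

[D]_eq = 1.836 M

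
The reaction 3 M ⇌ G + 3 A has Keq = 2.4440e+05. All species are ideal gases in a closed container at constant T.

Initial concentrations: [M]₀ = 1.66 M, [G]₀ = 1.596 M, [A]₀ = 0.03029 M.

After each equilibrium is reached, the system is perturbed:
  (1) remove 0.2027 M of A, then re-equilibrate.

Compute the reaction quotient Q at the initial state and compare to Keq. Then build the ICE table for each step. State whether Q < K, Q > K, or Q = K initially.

Q₀ = 9.6963e-06; Q < K (proceeds forward)

Q₀ = 9.6963e-06 vs Keq = 2.4440e+05 ⇒ Q<K, forward
Step 1:
                  M         G         A
  I            1.66     1.596   0.03029
  C          -1.626     0.542     1.626
  E         0.03412     2.138     1.656
  solve Keq expr → x = 0.542; check Q = 2.4440e+05
Then remove 0.2027 M of A.
Step 2:
                  M         G         A
  I         0.03412     2.138     1.453
  C       -0.004086  0.001362  0.004086
  E         0.03004     2.139     1.458
  solve Keq expr → x = 0.001362; check Q = 2.4440e+05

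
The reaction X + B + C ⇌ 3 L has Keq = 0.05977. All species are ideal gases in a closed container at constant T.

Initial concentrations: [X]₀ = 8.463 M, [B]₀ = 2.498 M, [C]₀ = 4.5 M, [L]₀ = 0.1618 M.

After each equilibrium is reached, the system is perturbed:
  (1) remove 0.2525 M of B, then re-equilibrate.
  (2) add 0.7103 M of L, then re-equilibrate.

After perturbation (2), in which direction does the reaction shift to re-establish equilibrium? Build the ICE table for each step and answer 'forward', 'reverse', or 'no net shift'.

Q₀ = 4.4525e-05 vs Keq = 0.05977 ⇒ Q<K, forward
Step 1:
                    X           B           C           L
  I             8.463       2.498         4.5      0.1618
  C           -0.4708     -0.4708     -0.4708       1.412
  E             7.992       2.027       4.029       1.574
  solve Keq expr → x = 0.4708; check Q = 0.05977
Then remove 0.2525 M of B.
Step 2:
                    X           B           C           L
  I             7.992       1.775       4.029       1.574
  C           0.01968     0.01968     0.01968    -0.05904
  E             8.012       1.794       4.049       1.515
  solve Keq expr → x = -0.01968; check Q = 0.05977
Then add 0.7103 M of L.
Step 3:
                    X           B           C           L
  I             8.012       1.794       4.049       2.226
  C             0.205       0.205       0.205     -0.6151
  E             8.217       1.999       4.254        1.61
  solve Keq expr → x = -0.205; check Q = 0.05977

Direction: reverse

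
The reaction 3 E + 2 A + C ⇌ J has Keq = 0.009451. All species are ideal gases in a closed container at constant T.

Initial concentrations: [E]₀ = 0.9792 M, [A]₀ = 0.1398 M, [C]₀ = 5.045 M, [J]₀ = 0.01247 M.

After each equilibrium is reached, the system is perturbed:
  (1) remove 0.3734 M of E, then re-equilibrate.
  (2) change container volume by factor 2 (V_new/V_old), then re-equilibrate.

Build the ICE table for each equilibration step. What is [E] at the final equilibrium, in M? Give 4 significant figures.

Q₀ = 0.1347 vs Keq = 0.009451 ⇒ Q>K, reverse
Step 1:
                   E          A          C          J
  I           0.9792     0.1398      5.045    0.01247
  C           0.0335    0.02233    0.01117   -0.01117
  E            1.013     0.1621      5.056   0.001305
  solve Keq expr → x = -0.01117; check Q = 0.009451
Then remove 0.3734 M of E.
Step 2:
                   E          A          C          J
  I           0.6393     0.1621      5.056   0.001305
  C         0.002892   0.001928 9.6388e-04 -9.6388e-04
  E           0.6422     0.1641      5.057 3.4070e-04
  solve Keq expr → x = -9.6388e-04; check Q = 0.009451
Then change container volume by factor 2 (V_new/V_old).
Step 3:
                   E          A          C          J
  I           0.3211    0.08203      2.529 1.7035e-04
  C       4.9487e-04 3.2991e-04 1.6496e-04 -1.6496e-04
  E           0.3216    0.08236      2.529 5.3915e-06
  solve Keq expr → x = -1.6496e-04; check Q = 0.009451

[E]_eq = 0.3216 M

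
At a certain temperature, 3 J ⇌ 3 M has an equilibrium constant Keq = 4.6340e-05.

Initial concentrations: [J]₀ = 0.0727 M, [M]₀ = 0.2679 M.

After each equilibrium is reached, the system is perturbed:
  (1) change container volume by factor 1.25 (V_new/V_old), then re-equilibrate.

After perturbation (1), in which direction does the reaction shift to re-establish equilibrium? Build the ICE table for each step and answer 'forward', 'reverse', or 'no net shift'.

Direction: no net shift

Q₀ = 50.04 vs Keq = 4.6340e-05 ⇒ Q>K, reverse
Step 1:
                    J           M
  Initial      0.0727      0.2679
  Change       0.2561     -0.2561
  Equil        0.3288     0.01181
  solve Keq expr → x = -0.08536; check Q = 4.6340e-05
Then change container volume by factor 1.25 (V_new/V_old).
Step 2:
                    J           M
  Initial       0.263    0.009448
  Change            0           0
  Equil         0.263    0.009448
  solve Keq expr → x = 0; check Q = 4.6340e-05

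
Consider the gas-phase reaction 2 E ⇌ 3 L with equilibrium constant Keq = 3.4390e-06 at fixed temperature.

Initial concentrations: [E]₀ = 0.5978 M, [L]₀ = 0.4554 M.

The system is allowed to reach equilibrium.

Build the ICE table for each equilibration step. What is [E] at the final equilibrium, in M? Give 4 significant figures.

Q₀ = 0.2643 vs Keq = 3.4390e-06 ⇒ Q>K, reverse
Step 1:
                    E           L
  I            0.5978      0.4554
  C            0.2943     -0.4414
  E            0.8921     0.01399
  solve Keq expr → x = -0.1471; check Q = 3.4390e-06

[E]_eq = 0.8921 M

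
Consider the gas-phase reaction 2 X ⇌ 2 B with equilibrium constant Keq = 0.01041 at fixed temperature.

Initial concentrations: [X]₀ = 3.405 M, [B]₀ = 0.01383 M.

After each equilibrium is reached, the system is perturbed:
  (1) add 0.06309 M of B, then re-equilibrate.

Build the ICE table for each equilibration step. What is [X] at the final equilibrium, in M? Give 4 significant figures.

[X]_eq = 3.16 M

Q₀ = 1.6497e-05 vs Keq = 0.01041 ⇒ Q<K, forward
Step 1:
                    X           B
  init          3.405     0.01383
  Δ           -0.3027      0.3027
  eq            3.102      0.3165
  solve Keq expr → x = 0.1513; check Q = 0.01041
Then add 0.06309 M of B.
Step 2:
                    X           B
  init          3.102      0.3796
  Δ           0.05725    -0.05725
  eq             3.16      0.3224
  solve Keq expr → x = -0.02862; check Q = 0.01041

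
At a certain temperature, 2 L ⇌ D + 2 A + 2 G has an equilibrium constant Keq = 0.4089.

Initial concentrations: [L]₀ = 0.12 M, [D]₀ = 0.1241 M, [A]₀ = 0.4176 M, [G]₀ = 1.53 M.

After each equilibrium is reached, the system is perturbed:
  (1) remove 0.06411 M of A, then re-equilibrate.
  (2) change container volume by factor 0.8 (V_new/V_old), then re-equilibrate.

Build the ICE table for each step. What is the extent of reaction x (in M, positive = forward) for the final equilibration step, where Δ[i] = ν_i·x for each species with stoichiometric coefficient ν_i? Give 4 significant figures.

x = -0.01691 M

Q₀ = 3.518 vs Keq = 0.4089 ⇒ Q>K, reverse
Step 1:
                  L         D         A         G
  init         0.12    0.1241    0.4176      1.53
  Δ         0.08897  -0.04448  -0.08897  -0.08897
  eq          0.209   0.07962    0.3286     1.441
  solve Keq expr → x = -0.04448; check Q = 0.4089
Then remove 0.06411 M of A.
Step 2:
                  L         D         A         G
  init        0.209   0.07962    0.2645     1.441
  Δ         -0.0176  0.008802    0.0176    0.0176
  eq         0.1914   0.08842    0.2821     1.459
  solve Keq expr → x = 0.008802; check Q = 0.4089
Then change container volume by factor 0.8 (V_new/V_old).
Step 3:
                  L         D         A         G
  init       0.2392    0.1105    0.3527     1.823
  Δ         0.03381  -0.01691  -0.03381  -0.03381
  eq          0.273   0.09362    0.3188     1.789
  solve Keq expr → x = -0.01691; check Q = 0.4089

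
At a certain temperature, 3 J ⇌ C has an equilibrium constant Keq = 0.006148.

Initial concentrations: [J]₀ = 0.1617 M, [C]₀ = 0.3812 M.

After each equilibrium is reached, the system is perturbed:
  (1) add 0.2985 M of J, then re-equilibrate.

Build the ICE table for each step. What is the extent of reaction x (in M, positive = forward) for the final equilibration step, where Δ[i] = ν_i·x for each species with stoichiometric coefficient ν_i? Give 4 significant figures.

x = 0.009791 M

Q₀ = 90.16 vs Keq = 0.006148 ⇒ Q>K, reverse
Step 1:
                    J           C
  Initial      0.1617      0.3812
  Change        1.106     -0.3687
  Equil         1.268     0.01253
  solve Keq expr → x = -0.3687; check Q = 0.006148
Then add 0.2985 M of J.
Step 2:
                    J           C
  Initial       1.566     0.01253
  Change     -0.02937    0.009791
  Equil         1.537     0.02232
  solve Keq expr → x = 0.009791; check Q = 0.006148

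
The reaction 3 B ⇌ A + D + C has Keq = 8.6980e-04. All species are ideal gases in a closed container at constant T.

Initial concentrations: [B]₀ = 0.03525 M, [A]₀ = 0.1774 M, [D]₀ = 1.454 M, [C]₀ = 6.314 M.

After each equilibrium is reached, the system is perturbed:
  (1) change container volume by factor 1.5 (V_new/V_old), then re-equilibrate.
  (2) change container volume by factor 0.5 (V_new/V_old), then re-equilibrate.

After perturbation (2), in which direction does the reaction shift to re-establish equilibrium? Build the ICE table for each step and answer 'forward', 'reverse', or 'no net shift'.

Direction: no net shift

Q₀ = 3.7183e+04 vs Keq = 8.6980e-04 ⇒ Q>K, reverse
Step 1:
                   B          A          D          C
  Initial    0.03525     0.1774      1.454      6.314
  Change      0.5321    -0.1774    -0.1774    -0.1774
  Equil       0.5674 2.0280e-05      1.277      6.137
  solve Keq expr → x = -0.1774; check Q = 8.6980e-04
Then change container volume by factor 1.5 (V_new/V_old).
Step 2:
                   B          A          D          C
  Initial     0.3783 1.3520e-05     0.8511      4.091
  Change           0          0          0          0
  Equil       0.3783 1.3520e-05     0.8511      4.091
  solve Keq expr → x = 0; check Q = 8.6980e-04
Then change container volume by factor 0.5 (V_new/V_old).
Step 3:
                   B          A          D          C
  Initial     0.7565 2.7040e-05      1.702      8.182
  Change           0          0          0          0
  Equil       0.7565 2.7040e-05      1.702      8.182
  solve Keq expr → x = 0; check Q = 8.6980e-04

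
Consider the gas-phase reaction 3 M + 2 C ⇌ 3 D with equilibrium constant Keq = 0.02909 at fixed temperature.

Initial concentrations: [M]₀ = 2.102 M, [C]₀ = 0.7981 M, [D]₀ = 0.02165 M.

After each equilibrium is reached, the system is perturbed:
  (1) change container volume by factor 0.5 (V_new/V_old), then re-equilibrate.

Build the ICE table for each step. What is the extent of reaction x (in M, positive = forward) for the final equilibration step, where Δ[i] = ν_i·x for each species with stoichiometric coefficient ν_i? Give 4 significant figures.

x = 0.08156 M

Q₀ = 1.7154e-06 vs Keq = 0.02909 ⇒ Q<K, forward
Step 1:
                  M         C         D
  I           2.102    0.7981   0.02165
  C         -0.3477   -0.2318    0.3477
  E           1.754    0.5663    0.3693
  solve Keq expr → x = 0.1159; check Q = 0.02909
Then change container volume by factor 0.5 (V_new/V_old).
Step 2:
                  M         C         D
  I           3.509     1.133    0.7386
  C         -0.2447   -0.1631    0.2447
  E           3.264    0.9695    0.9833
  solve Keq expr → x = 0.08156; check Q = 0.02909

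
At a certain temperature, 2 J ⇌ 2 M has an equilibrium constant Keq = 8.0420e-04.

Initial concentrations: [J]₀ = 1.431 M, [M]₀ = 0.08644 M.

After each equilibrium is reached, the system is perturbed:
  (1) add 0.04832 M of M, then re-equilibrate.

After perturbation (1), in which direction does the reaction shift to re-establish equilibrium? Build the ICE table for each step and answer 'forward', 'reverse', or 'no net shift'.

Direction: reverse

Q₀ = 0.003649 vs Keq = 8.0420e-04 ⇒ Q>K, reverse
Step 1:
                  J         M
  I           1.431   0.08644
  C         0.04459  -0.04459
  E           1.476   0.04185
  solve Keq expr → x = -0.0223; check Q = 8.0420e-04
Then add 0.04832 M of M.
Step 2:
                  J         M
  I           1.476   0.09017
  C         0.04699  -0.04699
  E           1.523   0.04318
  solve Keq expr → x = -0.02349; check Q = 8.0420e-04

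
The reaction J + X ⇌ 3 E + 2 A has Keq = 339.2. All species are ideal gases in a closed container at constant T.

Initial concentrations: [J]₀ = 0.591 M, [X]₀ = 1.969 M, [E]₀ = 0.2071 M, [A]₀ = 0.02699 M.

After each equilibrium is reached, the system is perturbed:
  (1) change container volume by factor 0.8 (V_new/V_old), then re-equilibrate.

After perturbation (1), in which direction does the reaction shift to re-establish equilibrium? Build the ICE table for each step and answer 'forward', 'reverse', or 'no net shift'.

Direction: reverse

Q₀ = 5.5605e-06 vs Keq = 339.2 ⇒ Q<K, forward
Step 1:
                  J         X         E         A
  Initial     0.591     1.969    0.2071   0.02699
  Change    -0.5707   -0.5707     1.712     1.141
  Equil     0.02034     1.398     1.919     1.168
  solve Keq expr → x = 0.5707; check Q = 339.2
Then change container volume by factor 0.8 (V_new/V_old).
Step 2:
                  J         X         E         A
  Initial   0.02542     1.748     2.399      1.46
  Change    0.01819   0.01819  -0.05456  -0.03637
  Equil     0.04361     1.766     2.344     1.424
  solve Keq expr → x = -0.01819; check Q = 339.2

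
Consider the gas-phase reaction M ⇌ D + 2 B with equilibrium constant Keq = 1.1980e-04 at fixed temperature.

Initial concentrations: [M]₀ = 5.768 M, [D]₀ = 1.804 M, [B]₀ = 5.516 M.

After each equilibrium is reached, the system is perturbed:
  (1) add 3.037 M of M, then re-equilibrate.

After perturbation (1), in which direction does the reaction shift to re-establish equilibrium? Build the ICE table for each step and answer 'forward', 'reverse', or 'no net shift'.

Q₀ = 9.516 vs Keq = 1.1980e-04 ⇒ Q>K, reverse
Step 1:
                  M         D         B
  I           5.768     1.804     5.516
  C           1.804    -1.804    -3.608
  E           7.572 2.4904e-04     1.908
  solve Keq expr → x = -1.804; check Q = 1.1980e-04
Then add 3.037 M of M.
Step 2:
                  M         D         B
  I           10.61 2.4904e-04     1.908
  C       -9.9813e-05 9.9813e-05 1.9963e-04
  E           10.61 3.4885e-04     1.909
  solve Keq expr → x = 9.9813e-05; check Q = 1.1980e-04

Direction: forward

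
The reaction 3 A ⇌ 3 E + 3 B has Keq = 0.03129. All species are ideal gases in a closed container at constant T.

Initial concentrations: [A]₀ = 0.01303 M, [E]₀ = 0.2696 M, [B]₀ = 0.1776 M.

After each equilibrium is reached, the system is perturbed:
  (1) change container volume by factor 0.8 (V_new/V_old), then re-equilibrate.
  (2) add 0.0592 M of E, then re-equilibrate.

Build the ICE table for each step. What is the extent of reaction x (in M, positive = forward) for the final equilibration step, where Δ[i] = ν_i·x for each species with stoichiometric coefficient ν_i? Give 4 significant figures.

Q₀ = 49.62 vs Keq = 0.03129 ⇒ Q>K, reverse
Step 1:
                    A           E           B
  init        0.01303      0.2696      0.1776
  Δ           0.06256    -0.06256    -0.06256
  eq          0.07559       0.207       0.115
  solve Keq expr → x = -0.02085; check Q = 0.03129
Then change container volume by factor 0.8 (V_new/V_old).
Step 2:
                    A           E           B
  init        0.09448      0.2588      0.1438
  Δ           0.01053    -0.01053    -0.01053
  eq            0.105      0.2483      0.1333
  solve Keq expr → x = -0.003508; check Q = 0.03129
Then add 0.0592 M of E.
Step 3:
                    A           E           B
  init          0.105      0.3075      0.1333
  Δ           0.01059    -0.01059    -0.01059
  eq           0.1156      0.2969      0.1227
  solve Keq expr → x = -0.003529; check Q = 0.03129

x = -0.003529 M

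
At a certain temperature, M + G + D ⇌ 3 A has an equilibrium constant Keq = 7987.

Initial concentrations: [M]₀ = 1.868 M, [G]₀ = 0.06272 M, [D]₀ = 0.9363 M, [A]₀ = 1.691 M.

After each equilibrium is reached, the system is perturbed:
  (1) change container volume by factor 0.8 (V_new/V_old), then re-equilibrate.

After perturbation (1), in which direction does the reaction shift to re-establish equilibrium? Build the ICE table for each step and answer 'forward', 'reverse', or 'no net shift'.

Direction: no net shift

Q₀ = 44.08 vs Keq = 7987 ⇒ Q<K, forward
Step 1:
                    M           G           D           A
  init          1.868     0.06272      0.9363       1.691
  Δ          -0.06219    -0.06219    -0.06219      0.1866
  eq            1.806  5.2503e-04      0.8741       1.878
  solve Keq expr → x = 0.06219; check Q = 7987
Then change container volume by factor 0.8 (V_new/V_old).
Step 2:
                    M           G           D           A
  init          2.257  6.5628e-04       1.093       2.347
  Δ                 0           0           0           0
  eq            2.257  6.5628e-04       1.093       2.347
  solve Keq expr → x = 0; check Q = 7987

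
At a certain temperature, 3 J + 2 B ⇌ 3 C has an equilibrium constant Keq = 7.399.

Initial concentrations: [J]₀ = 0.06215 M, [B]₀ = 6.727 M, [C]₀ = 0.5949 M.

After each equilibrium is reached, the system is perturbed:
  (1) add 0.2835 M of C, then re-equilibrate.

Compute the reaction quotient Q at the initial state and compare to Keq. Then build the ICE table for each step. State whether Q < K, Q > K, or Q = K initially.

Q₀ = 19.38 vs Keq = 7.399 ⇒ Q>K, reverse
Step 1:
                   J          B          C
  init       0.06215      6.727     0.5949
  Δ          0.02046    0.01364   -0.02046
  eq         0.08261      6.741     0.5744
  solve Keq expr → x = -0.006821; check Q = 7.399
Then add 0.2835 M of C.
Step 2:
                   J          B          C
  init       0.08261      6.741     0.8579
  Δ           0.0354     0.0236    -0.0354
  eq           0.118      6.764     0.8225
  solve Keq expr → x = -0.0118; check Q = 7.399

Q₀ = 19.38; Q > K (proceeds reverse)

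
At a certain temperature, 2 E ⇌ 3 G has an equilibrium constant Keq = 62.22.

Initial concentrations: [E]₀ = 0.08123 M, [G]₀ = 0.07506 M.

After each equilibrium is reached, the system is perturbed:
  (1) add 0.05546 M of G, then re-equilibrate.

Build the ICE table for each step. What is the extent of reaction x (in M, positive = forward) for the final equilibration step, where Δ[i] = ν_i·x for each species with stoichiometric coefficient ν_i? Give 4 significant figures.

x = -0.002121 M

Q₀ = 0.06409 vs Keq = 62.22 ⇒ Q<K, forward
Step 1:
                    E           G
  init        0.08123     0.07506
  Δ          -0.07138      0.1071
  eq         0.009853      0.1821
  solve Keq expr → x = 0.03569; check Q = 62.22
Then add 0.05546 M of G.
Step 2:
                    E           G
  init       0.009853      0.2376
  Δ          0.004242   -0.006363
  eq           0.0141      0.2312
  solve Keq expr → x = -0.002121; check Q = 62.22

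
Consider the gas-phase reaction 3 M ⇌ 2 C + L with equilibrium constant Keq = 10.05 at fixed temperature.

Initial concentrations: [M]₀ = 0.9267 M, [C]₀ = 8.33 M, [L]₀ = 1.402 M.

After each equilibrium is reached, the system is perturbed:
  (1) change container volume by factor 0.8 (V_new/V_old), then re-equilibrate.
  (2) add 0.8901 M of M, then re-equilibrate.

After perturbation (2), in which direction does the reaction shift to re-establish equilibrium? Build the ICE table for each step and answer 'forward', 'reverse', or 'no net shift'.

Q₀ = 122.2 vs Keq = 10.05 ⇒ Q>K, reverse
Step 1:
                  M         C         L
  init       0.9267      8.33     1.402
  Δ          0.9343   -0.6229   -0.3114
  eq          1.861     7.707     1.091
  solve Keq expr → x = -0.3114; check Q = 10.05
Then change container volume by factor 0.8 (V_new/V_old).
Step 2:
                  M         C         L
  init        2.326     9.634     1.363
  Δ               0         0         0
  eq          2.326     9.634     1.363
  solve Keq expr → x = 0; check Q = 10.05
Then add 0.8901 M of M.
Step 3:
                  M         C         L
  init        3.216     9.634     1.363
  Δ         -0.6889    0.4593    0.2296
  eq          2.527     10.09     1.593
  solve Keq expr → x = 0.2296; check Q = 10.05

Direction: forward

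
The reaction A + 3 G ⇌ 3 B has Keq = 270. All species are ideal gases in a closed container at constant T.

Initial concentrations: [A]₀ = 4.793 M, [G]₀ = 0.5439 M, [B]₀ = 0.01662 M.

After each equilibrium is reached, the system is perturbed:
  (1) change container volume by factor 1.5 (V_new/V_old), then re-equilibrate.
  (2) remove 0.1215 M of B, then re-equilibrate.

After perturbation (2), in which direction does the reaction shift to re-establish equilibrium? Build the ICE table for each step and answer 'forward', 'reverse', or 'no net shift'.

Direction: forward

Q₀ = 5.9529e-06 vs Keq = 270 ⇒ Q<K, forward
Step 1:
                   A          G          B
  Initial      4.793     0.5439    0.01662
  Change     -0.1654    -0.4963     0.4963
  Equil        4.628    0.04762     0.5129
  solve Keq expr → x = 0.1654; check Q = 270
Then change container volume by factor 1.5 (V_new/V_old).
Step 2:
                   A          G          B
  Initial      3.085    0.03175     0.3419
  Change    0.001383   0.004148  -0.004148
  Equil        3.086    0.03589     0.3378
  solve Keq expr → x = -0.001383; check Q = 270
Then remove 0.1215 M of B.
Step 3:
                   A          G          B
  Initial      3.086    0.03589     0.2163
  Change   -0.003887   -0.01166    0.01166
  Equil        3.083    0.02423     0.2279
  solve Keq expr → x = 0.003887; check Q = 270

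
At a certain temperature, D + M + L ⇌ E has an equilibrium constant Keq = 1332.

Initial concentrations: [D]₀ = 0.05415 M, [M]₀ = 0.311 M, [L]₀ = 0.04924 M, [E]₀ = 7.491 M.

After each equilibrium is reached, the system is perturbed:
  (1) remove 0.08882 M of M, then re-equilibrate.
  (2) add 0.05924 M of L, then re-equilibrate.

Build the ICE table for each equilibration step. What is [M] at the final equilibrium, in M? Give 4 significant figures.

Q₀ = 9034 vs Keq = 1332 ⇒ Q>K, reverse
Step 1:
                  D         M         L         E
  Initial   0.05415     0.311   0.04924     7.491
  Change    0.06936   0.06936   0.06936  -0.06936
  Equil      0.1235    0.3804    0.1186     7.422
  solve Keq expr → x = -0.06936; check Q = 1332
Then remove 0.08882 M of M.
Step 2:
                  D         M         L         E
  Initial    0.1235    0.2915    0.1186     7.422
  Change     0.0139    0.0139    0.0139   -0.0139
  Equil      0.1374    0.3054    0.1325     7.408
  solve Keq expr → x = -0.0139; check Q = 1332
Then add 0.05924 M of L.
Step 3:
                  D         M         L         E
  Initial    0.1374    0.3054    0.1917     7.408
  Change   -0.02175  -0.02175  -0.02175   0.02175
  Equil      0.1157    0.2837      0.17     7.429
  solve Keq expr → x = 0.02175; check Q = 1332

[M]_eq = 0.2837 M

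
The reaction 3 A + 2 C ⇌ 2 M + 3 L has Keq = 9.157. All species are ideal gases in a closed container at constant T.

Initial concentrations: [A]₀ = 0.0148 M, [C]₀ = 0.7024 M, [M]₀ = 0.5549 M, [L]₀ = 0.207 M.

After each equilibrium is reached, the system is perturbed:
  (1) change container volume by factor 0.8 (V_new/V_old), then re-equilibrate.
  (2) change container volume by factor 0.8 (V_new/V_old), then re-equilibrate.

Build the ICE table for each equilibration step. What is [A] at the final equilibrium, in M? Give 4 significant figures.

Q₀ = 1708 vs Keq = 9.157 ⇒ Q>K, reverse
Step 1:
                  A         C         M         L
  Initial    0.0148    0.7024    0.5549     0.207
  Change     0.0465     0.031    -0.031   -0.0465
  Equil      0.0613    0.7334    0.5239    0.1605
  solve Keq expr → x = -0.0155; check Q = 9.157
Then change container volume by factor 0.8 (V_new/V_old).
Step 2:
                  A         C         M         L
  Initial   0.07663    0.9168    0.6549    0.2006
  Change          0         0         0         0
  Equil     0.07663    0.9168    0.6549    0.2006
  solve Keq expr → x = 0; check Q = 9.157
Then change container volume by factor 0.8 (V_new/V_old).
Step 3:
                  A         C         M         L
  Initial   0.09579     1.146    0.8186    0.2508
  Change          0         0         0         0
  Equil     0.09579     1.146    0.8186    0.2508
  solve Keq expr → x = 0; check Q = 9.157

[A]_eq = 0.09579 M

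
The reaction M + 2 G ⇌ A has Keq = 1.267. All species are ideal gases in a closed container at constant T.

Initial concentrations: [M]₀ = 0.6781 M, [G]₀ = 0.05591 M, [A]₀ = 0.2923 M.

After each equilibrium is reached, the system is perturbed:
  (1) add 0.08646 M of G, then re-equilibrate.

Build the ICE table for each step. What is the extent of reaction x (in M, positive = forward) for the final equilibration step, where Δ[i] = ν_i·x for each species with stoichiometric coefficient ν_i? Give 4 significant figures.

x = 0.02473 M

Q₀ = 137.9 vs Keq = 1.267 ⇒ Q>K, reverse
Step 1:
                    M           G           A
  I            0.6781     0.05591      0.2923
  C            0.1535       0.307     -0.1535
  E            0.8316      0.3629      0.1388
  solve Keq expr → x = -0.1535; check Q = 1.267
Then add 0.08646 M of G.
Step 2:
                    M           G           A
  I            0.8316      0.4494      0.1388
  C          -0.02473    -0.04946     0.02473
  E            0.8069      0.3999      0.1635
  solve Keq expr → x = 0.02473; check Q = 1.267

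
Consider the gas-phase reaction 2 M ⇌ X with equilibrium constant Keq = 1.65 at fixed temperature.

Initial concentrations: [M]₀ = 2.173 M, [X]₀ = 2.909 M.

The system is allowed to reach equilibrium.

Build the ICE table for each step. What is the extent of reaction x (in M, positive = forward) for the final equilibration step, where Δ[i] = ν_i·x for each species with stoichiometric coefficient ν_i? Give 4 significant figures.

x = 0.3805 M

Q₀ = 0.6161 vs Keq = 1.65 ⇒ Q<K, forward
Step 1:
                   M          X
  I            2.173      2.909
  C           -0.761     0.3805
  E            1.412       3.29
  solve Keq expr → x = 0.3805; check Q = 1.65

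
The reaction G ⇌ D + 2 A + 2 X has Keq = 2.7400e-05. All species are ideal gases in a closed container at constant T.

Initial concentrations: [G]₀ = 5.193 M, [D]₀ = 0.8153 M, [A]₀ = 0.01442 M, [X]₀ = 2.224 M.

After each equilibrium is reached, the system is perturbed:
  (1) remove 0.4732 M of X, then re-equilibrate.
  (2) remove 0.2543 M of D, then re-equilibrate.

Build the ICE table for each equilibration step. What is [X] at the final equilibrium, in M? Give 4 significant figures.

Q₀ = 1.6147e-04 vs Keq = 2.7400e-05 ⇒ Q>K, reverse
Step 1:
                  G         D         A         X
  init        5.193    0.8153   0.01442     2.224
  Δ         0.00422  -0.00422 -0.008439 -0.008439
  eq          5.197    0.8111  0.005981     2.216
  solve Keq expr → x = -0.00422; check Q = 2.7400e-05
Then remove 0.4732 M of X.
Step 2:
                  G         D         A         X
  init        5.197    0.8111  0.005981     1.742
  Δ       -8.0642e-04 8.0642e-04  0.001613  0.001613
  eq          5.196    0.8119  0.007593     1.744
  solve Keq expr → x = 8.0642e-04; check Q = 2.7400e-05
Then remove 0.2543 M of D.
Step 3:
                  G         D         A         X
  init        5.196    0.5576  0.007593     1.744
  Δ       -7.7709e-04 7.7709e-04  0.001554  0.001554
  eq          5.196    0.5584  0.009148     1.746
  solve Keq expr → x = 7.7709e-04; check Q = 2.7400e-05

[X]_eq = 1.746 M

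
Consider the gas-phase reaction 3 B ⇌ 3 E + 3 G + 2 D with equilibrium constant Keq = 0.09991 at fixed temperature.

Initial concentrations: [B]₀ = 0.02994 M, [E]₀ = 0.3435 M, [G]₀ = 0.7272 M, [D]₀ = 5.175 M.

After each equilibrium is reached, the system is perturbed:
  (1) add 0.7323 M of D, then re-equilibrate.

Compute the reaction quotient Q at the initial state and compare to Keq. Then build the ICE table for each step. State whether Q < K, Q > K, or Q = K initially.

Q₀ = 1.5553e+04; Q > K (proceeds reverse)

Q₀ = 1.5553e+04 vs Keq = 0.09991 ⇒ Q>K, reverse
Step 1:
                    B           E           G           D
  I           0.02994      0.3435      0.7272       5.175
  C            0.2503     -0.2503     -0.2503     -0.1669
  E            0.2803     0.09317      0.4769       5.008
  solve Keq expr → x = -0.08344; check Q = 0.09991
Then add 0.7323 M of D.
Step 2:
                    B           E           G           D
  I            0.2803     0.09317      0.4769        5.74
  C          0.005422   -0.005422   -0.005422   -0.003615
  E            0.2857     0.08775      0.4714       5.737
  solve Keq expr → x = -0.001807; check Q = 0.09991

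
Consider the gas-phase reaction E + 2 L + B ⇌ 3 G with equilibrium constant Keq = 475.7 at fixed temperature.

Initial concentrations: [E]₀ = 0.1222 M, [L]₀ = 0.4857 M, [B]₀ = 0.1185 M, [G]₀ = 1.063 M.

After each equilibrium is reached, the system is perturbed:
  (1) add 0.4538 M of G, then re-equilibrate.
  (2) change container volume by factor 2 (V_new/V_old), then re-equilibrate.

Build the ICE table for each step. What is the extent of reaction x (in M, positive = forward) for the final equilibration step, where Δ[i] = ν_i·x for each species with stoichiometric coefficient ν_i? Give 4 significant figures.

x = -0.0133 M

Q₀ = 351.6 vs Keq = 475.7 ⇒ Q<K, forward
Step 1:
                    E           L           B           G
  init         0.1222      0.4857      0.1185       1.063
  Δ         -0.008884    -0.01777   -0.008884     0.02665
  eq           0.1133      0.4679      0.1096        1.09
  solve Keq expr → x = 0.008884; check Q = 475.7
Then add 0.4538 M of G.
Step 2:
                    E           L           B           G
  init         0.1133      0.4679      0.1096       1.543
  Δ           0.03529     0.07059     0.03529     -0.1059
  eq           0.1486      0.5385      0.1449       1.438
  solve Keq expr → x = -0.03529; check Q = 475.7
Then change container volume by factor 2 (V_new/V_old).
Step 3:
                    E           L           B           G
  init        0.07431      0.2693     0.07246      0.7188
  Δ            0.0133     0.02661      0.0133    -0.03991
  eq          0.08761      0.2959     0.08576      0.6789
  solve Keq expr → x = -0.0133; check Q = 475.7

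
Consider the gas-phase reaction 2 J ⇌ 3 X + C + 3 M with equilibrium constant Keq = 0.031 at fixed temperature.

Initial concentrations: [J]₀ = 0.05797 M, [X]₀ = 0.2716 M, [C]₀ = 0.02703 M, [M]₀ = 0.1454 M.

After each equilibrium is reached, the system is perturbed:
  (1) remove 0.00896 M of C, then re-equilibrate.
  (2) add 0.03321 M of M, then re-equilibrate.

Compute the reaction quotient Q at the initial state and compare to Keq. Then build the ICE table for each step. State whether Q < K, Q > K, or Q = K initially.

Q₀ = 4.9536e-04 vs Keq = 0.031 ⇒ Q<K, forward
Step 1:
                   J          X          C          M
  Initial    0.05797     0.2716    0.02703     0.1454
  Change    -0.03737    0.05606    0.01869    0.05606
  Equil       0.0206     0.3277    0.04572     0.2015
  solve Keq expr → x = 0.01869; check Q = 0.031
Then remove 0.00896 M of C.
Step 2:
                   J          X          C          M
  Initial     0.0206     0.3277    0.03676     0.2015
  Change   -0.001454    0.00218 7.2676e-04    0.00218
  Equil      0.01914     0.3298    0.03748     0.2036
  solve Keq expr → x = 7.2676e-04; check Q = 0.031
Then add 0.03321 M of M.
Step 3:
                   J          X          C          M
  Initial    0.01914     0.3298    0.03748     0.2369
  Change    0.003164  -0.004746  -0.001582  -0.004746
  Equil      0.02231     0.3251     0.0359     0.2321
  solve Keq expr → x = -0.001582; check Q = 0.031

Q₀ = 4.9536e-04; Q < K (proceeds forward)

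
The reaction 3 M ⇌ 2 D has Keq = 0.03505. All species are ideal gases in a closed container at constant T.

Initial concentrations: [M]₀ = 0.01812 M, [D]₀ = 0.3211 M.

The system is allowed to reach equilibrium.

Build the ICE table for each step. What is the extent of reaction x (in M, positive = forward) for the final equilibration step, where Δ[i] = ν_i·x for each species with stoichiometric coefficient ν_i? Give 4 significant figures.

Q₀ = 1.7330e+04 vs Keq = 0.03505 ⇒ Q>K, reverse
Step 1:
                   M          D
  init       0.01812     0.3211
  Δ           0.4045    -0.2697
  eq          0.4226    0.05144
  solve Keq expr → x = -0.1348; check Q = 0.03505

x = -0.1348 M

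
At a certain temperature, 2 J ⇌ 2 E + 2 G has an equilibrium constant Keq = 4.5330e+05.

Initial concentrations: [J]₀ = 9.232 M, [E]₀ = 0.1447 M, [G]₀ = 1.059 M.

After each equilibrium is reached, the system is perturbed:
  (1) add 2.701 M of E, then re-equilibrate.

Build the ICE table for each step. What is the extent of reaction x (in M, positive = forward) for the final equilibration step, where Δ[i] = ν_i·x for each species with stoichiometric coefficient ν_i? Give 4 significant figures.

Q₀ = 2.7551e-04 vs Keq = 4.5330e+05 ⇒ Q<K, forward
Step 1:
                   J          E          G
  init         9.232     0.1447      1.059
  Δ           -9.093      9.093      9.093
  eq          0.1393      9.237      10.15
  solve Keq expr → x = 4.546; check Q = 4.5330e+05
Then add 2.701 M of E.
Step 2:
                   J          E          G
  init        0.1393      11.94      10.15
  Δ          0.03943   -0.03943   -0.03943
  eq          0.1787       11.9      10.11
  solve Keq expr → x = -0.01972; check Q = 4.5330e+05

x = -0.01972 M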